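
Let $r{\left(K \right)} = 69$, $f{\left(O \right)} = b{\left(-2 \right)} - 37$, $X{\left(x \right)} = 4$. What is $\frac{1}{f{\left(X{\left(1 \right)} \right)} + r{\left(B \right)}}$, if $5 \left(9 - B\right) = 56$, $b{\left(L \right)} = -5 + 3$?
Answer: $\frac{1}{30} \approx 0.033333$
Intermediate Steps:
$b{\left(L \right)} = -2$
$B = - \frac{11}{5}$ ($B = 9 - \frac{56}{5} = - \frac{11}{5} \approx -2.2$)
$f{\left(O \right)} = -39$ ($f{\left(O \right)} = -2 - 37 = -39$)
$\frac{1}{f{\left(X{\left(1 \right)} \right)} + r{\left(B \right)}} = \frac{1}{-39 + 69} = \frac{1}{30}$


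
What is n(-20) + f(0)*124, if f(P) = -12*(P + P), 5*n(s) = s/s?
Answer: 1/5 ≈ 0.20000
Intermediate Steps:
n(s) = 1/5 (n(s) = (s/s)/5 = (1/5)*1 = 1/5)
f(P) = -24*P
n(-20) + f(0)*124 = 1/5 - 24*0*124 = 1/5 + 0*124 = 1/5 + 0 = 1/5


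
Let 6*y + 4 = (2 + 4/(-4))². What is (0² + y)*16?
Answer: -8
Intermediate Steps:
y = -½ (y = -⅔ + (2 + 4/(-4))²/6 = -⅔ + (2 + 4*(-¼))²/6 = -⅔ + (2 - 1)²/6 = -⅔ + (⅙)*1² = -⅔ + (⅙)*1 = -⅔ + ⅙ = -½ ≈ -0.50000)
(0² + y)*16 = (0² - ½)*16 = (0 - ½)*16 = -½*16 = -8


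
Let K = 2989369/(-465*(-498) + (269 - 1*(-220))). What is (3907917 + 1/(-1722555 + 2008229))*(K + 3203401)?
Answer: 4028657029688182476542/321811761 ≈ 1.2519e+13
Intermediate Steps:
K = 29023/2253 (K = 2989369/(231570 + (269 + 220)) = 2989369/(231570 + 489) = 2989369/232059 = 2989369*(1/232059) = 29023/2253 ≈ 12.882)
(3907917 + 1/(-1722555 + 2008229))*(K + 3203401) = (3907917 + 1/(-1722555 + 2008229))*(29023/2253 + 3203401) = (3907917 + 1/285674)*(7217291476/2253) = (1116390281059/285674)*(7217291476/2253) = 4028657029688182476542/321811761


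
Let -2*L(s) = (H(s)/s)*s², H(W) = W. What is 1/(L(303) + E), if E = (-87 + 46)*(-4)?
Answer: -2/91481 ≈ -2.1862e-5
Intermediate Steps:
E = 164 (E = -41*(-4) = 164)
L(s) = -s²/2 (L(s) = -s/s*s²/2 = -s²/2)
1/(L(303) + E) = 1/(-½*303² + 164) = 1/(-½*91809 + 164) = 1/(-91809/2 + 164) = 1/(-91481/2) = -2/91481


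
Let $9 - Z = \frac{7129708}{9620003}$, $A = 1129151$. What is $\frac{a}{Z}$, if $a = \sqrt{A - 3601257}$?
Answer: $\frac{163540051 i \sqrt{8554}}{79450319} \approx 190.38 i$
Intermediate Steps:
$Z = \frac{79450319}{9620003}$ ($Z = 9 - \frac{7129708}{9620003} = \frac{79450319}{9620003} \approx 8.2589$)
$a = 17 i \sqrt{8554}$ ($a = \sqrt{1129151 - 3601257} = \sqrt{-2472106} = 17 i \sqrt{8554} \approx 1572.3 i$)
$\frac{a}{Z} = \frac{17 i \sqrt{8554}}{\frac{79450319}{9620003}} = 17 i \sqrt{8554} \cdot \frac{9620003}{79450319} = \frac{163540051 i \sqrt{8554}}{79450319}$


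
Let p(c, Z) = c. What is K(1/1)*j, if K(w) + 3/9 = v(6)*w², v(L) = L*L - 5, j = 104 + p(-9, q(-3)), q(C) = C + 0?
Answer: 8740/3 ≈ 2913.3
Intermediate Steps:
q(C) = C
j = 95 (j = 104 - 9 = 95)
v(L) = -5 + L² (v(L) = L² - 5 = -5 + L²)
K(w) = -⅓ + 31*w² (K(w) = -⅓ + (-5 + 6²)*w² = -⅓ + (-5 + 36)*w² = -⅓ + 31*w²)
K(1/1)*j = (-⅓ + 31*(1/1)²)*95 = (-⅓ + 31*1²)*95 = (-⅓ + 31*1)*95 = (-⅓ + 31)*95 = (92/3)*95 = 8740/3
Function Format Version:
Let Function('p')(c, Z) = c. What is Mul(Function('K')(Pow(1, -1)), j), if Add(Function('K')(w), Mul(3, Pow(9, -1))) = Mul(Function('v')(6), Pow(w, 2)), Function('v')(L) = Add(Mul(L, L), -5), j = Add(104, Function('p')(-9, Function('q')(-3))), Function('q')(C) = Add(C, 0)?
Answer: Rational(8740, 3) ≈ 2913.3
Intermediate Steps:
Function('q')(C) = C
j = 95 (j = Add(104, -9) = 95)
Function('v')(L) = Add(-5, Pow(L, 2)) (Function('v')(L) = Add(Pow(L, 2), -5) = Add(-5, Pow(L, 2)))
Function('K')(w) = Add(Rational(-1, 3), Mul(31, Pow(w, 2))) (Function('K')(w) = Add(Rational(-1, 3), Mul(Add(-5, Pow(6, 2)), Pow(w, 2))) = Add(Rational(-1, 3), Mul(Add(-5, 36), Pow(w, 2))) = Add(Rational(-1, 3), Mul(31, Pow(w, 2))))
Mul(Function('K')(Pow(1, -1)), j) = Mul(Add(Rational(-1, 3), Mul(31, Pow(Pow(1, -1), 2))), 95) = Mul(Add(Rational(-1, 3), Mul(31, Pow(1, 2))), 95) = Mul(Add(Rational(-1, 3), Mul(31, 1)), 95) = Mul(Add(Rational(-1, 3), 31), 95) = Mul(Rational(92, 3), 95) = Rational(8740, 3)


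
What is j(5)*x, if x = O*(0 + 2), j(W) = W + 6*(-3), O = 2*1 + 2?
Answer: -104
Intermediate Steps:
O = 4 (O = 2 + 2 = 4)
j(W) = -18 + W (j(W) = W - 18 = -18 + W)
x = 8 (x = 4*(0 + 2) = 4*2 = 8)
j(5)*x = (-18 + 5)*8 = -13*8 = -104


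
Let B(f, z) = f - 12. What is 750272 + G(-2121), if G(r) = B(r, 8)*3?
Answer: 743873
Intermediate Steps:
B(f, z) = -12 + f
G(r) = -36 + 3*r (G(r) = (-12 + r)*3 = -36 + 3*r)
750272 + G(-2121) = 750272 + (-36 + 3*(-2121)) = 750272 + (-36 - 6363) = 750272 - 6399 = 743873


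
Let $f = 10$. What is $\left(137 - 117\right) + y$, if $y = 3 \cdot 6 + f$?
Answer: $48$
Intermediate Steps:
$y = 28$ ($y = 3 \cdot 6 + 10 = 18 + 10 = 28$)
$\left(137 - 117\right) + y = \left(137 - 117\right) + 28 = 20 + 28 = 48$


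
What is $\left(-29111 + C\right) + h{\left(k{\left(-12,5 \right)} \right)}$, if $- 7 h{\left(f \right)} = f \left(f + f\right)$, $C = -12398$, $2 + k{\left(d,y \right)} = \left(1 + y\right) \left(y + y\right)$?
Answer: $- \frac{297291}{7} \approx -42470.0$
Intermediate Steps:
$k{\left(d,y \right)} = -2 + 2 y \left(1 + y\right)$ ($k{\left(d,y \right)} = -2 + \left(1 + y\right) \left(y + y\right) = -2 + \left(1 + y\right) 2 y = -2 + 2 y \left(1 + y\right)$)
$h{\left(f \right)} = - \frac{2 f^{2}}{7}$ ($h{\left(f \right)} = - \frac{f \left(f + f\right)}{7} = - \frac{f 2 f}{7} = - \frac{2 f^{2}}{7}$)
$\left(-29111 + C\right) + h{\left(k{\left(-12,5 \right)} \right)} = \left(-29111 - 12398\right) - \frac{2 \left(-2 + 2 \cdot 5 + 2 \cdot 5^{2}\right)^{2}}{7} = -41509 - \frac{2 \left(-2 + 10 + 2 \cdot 25\right)^{2}}{7} = -41509 - \frac{2 \left(-2 + 10 + 50\right)^{2}}{7} = -41509 - \frac{2 \cdot 58^{2}}{7} = -41509 - \frac{6728}{7} = - \frac{297291}{7}$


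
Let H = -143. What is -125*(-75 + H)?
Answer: 27250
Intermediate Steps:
-125*(-75 + H) = -125*(-75 - 143) = -125*(-218) = 27250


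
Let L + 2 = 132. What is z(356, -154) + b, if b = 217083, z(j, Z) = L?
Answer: 217213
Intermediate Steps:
L = 130 (L = -2 + 132 = 130)
z(j, Z) = 130
z(356, -154) + b = 130 + 217083 = 217213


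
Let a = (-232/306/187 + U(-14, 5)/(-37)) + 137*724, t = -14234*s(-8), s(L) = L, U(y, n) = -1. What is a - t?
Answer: -15544560869/1058607 ≈ -14684.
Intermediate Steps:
t = 113872 (t = -14234*(-8) = 113872)
a = 105001135435/1058607 (a = (-232/306/187 - 1/(-37)) + 137*724 = (-232*1/306*(1/187) - 1*(-1/37)) + 99188 = (-116/153*1/187 + 1/37) + 99188 = (-116/28611 + 1/37) + 99188 = 24319/1058607 + 99188 = 105001135435/1058607 ≈ 99188.)
a - t = 105001135435/1058607 - 1*113872 = 105001135435/1058607 - 113872 = -15544560869/1058607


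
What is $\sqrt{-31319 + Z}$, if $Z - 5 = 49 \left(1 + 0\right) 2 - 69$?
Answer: $i \sqrt{31285} \approx 176.88 i$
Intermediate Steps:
$Z = 34$ ($Z = 5 - \left(69 - 49 \left(1 + 0\right) 2\right) = 5 - \left(69 - 49 \cdot 1 \cdot 2\right) = 5 + \left(49 \cdot 2 - 69\right) = 5 + \left(98 - 69\right) = 5 + 29 = 34$)
$\sqrt{-31319 + Z} = \sqrt{-31319 + 34} = \sqrt{-31285} = i \sqrt{31285}$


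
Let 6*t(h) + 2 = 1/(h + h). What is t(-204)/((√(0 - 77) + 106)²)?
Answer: 817*I/(2448*(-11159*I + 212*√77)) ≈ -2.9099e-5 + 4.8511e-6*I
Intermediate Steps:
t(h) = -⅓ + 1/(12*h) (t(h) = -⅓ + 1/(6*(h + h)) = -⅓ + 1/(6*((2*h))) = -⅓ + (1/(2*h))/6 = -⅓ + 1/(12*h))
t(-204)/((√(0 - 77) + 106)²) = ((1/12)*(1 - 4*(-204))/(-204))/((√(0 - 77) + 106)²) = ((1/12)*(-1/204)*(1 + 816))/((√(-77) + 106)²) = ((1/12)*(-1/204)*817)/((I*√77 + 106)²) = -817/(2448*(106 + I*√77)²)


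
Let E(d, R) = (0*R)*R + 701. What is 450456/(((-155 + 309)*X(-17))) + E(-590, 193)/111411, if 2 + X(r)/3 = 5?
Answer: 2788151389/8578647 ≈ 325.01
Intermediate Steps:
X(r) = 9 (X(r) = -6 + 3*5 = -6 + 15 = 9)
E(d, R) = 701 (E(d, R) = 0*R + 701 = 0 + 701 = 701)
450456/(((-155 + 309)*X(-17))) + E(-590, 193)/111411 = 450456/(((-155 + 309)*9)) + 701/111411 = 450456/((154*9)) + 701*(1/111411) = 450456/1386 + 701/111411 = 450456*(1/1386) + 701/111411 = 75076/231 + 701/111411 = 2788151389/8578647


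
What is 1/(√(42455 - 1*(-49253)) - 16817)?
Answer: -16817/282719781 - 2*√22927/282719781 ≈ -6.0554e-5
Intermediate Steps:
1/(√(42455 - 1*(-49253)) - 16817) = 1/(√(42455 + 49253) - 16817) = 1/(√91708 - 16817) = 1/(2*√22927 - 16817) = 1/(-16817 + 2*√22927)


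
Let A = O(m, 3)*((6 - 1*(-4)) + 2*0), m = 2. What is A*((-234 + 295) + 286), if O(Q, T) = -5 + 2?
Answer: -10410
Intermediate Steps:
O(Q, T) = -3
A = -30 (A = -3*((6 - 1*(-4)) + 2*0) = -3*((6 + 4) + 0) = -3*(10 + 0) = -3*10 = -30)
A*((-234 + 295) + 286) = -30*((-234 + 295) + 286) = -30*(61 + 286) = -30*347 = -10410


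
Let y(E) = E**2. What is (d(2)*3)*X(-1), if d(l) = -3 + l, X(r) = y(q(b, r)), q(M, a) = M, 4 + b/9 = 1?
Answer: -2187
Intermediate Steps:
b = -27 (b = -36 + 9*1 = -36 + 9 = -27)
X(r) = 729 (X(r) = (-27)**2 = 729)
(d(2)*3)*X(-1) = ((-3 + 2)*3)*729 = -1*3*729 = -3*729 = -2187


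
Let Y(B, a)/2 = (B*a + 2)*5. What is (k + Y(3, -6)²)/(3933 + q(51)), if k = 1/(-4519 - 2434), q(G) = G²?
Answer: 177996799/45430902 ≈ 3.9180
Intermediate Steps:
k = -1/6953 (k = 1/(-6953) = -1/6953 ≈ -0.00014382)
Y(B, a) = 20 + 10*B*a (Y(B, a) = 2*((B*a + 2)*5) = 2*((2 + B*a)*5) = 2*(10 + 5*B*a) = 20 + 10*B*a)
(k + Y(3, -6)²)/(3933 + q(51)) = (-1/6953 + (20 + 10*3*(-6))²)/(3933 + 51²) = (-1/6953 + (20 - 180)²)/(3933 + 2601) = (-1/6953 + (-160)²)/6534 = (-1/6953 + 25600)*(1/6534) = (177996799/6953)*(1/6534) = 177996799/45430902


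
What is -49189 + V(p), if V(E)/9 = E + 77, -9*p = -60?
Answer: -48436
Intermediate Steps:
p = 20/3 (p = -⅑*(-60) = 20/3 ≈ 6.6667)
V(E) = 693 + 9*E (V(E) = 9*(E + 77) = 9*(77 + E) = 693 + 9*E)
-49189 + V(p) = -49189 + (693 + 9*(20/3)) = -49189 + (693 + 60) = -49189 + 753 = -48436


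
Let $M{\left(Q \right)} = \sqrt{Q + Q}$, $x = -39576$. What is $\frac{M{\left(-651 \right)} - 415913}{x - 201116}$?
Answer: $\frac{415913}{240692} - \frac{i \sqrt{1302}}{240692} \approx 1.728 - 0.00014991 i$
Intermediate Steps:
$M{\left(Q \right)} = \sqrt{2} \sqrt{Q}$ ($M{\left(Q \right)} = \sqrt{2 Q} = \sqrt{2} \sqrt{Q}$)
$\frac{M{\left(-651 \right)} - 415913}{x - 201116} = \frac{\sqrt{2} \sqrt{-651} - 415913}{-39576 - 201116} = \frac{\sqrt{2} i \sqrt{651} - 415913}{-240692} = \left(i \sqrt{1302} - 415913\right) \left(- \frac{1}{240692}\right) = \left(-415913 + i \sqrt{1302}\right) \left(- \frac{1}{240692}\right) = \frac{415913}{240692} - \frac{i \sqrt{1302}}{240692}$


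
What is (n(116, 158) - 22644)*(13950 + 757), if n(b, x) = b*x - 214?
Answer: -66622710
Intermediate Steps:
n(b, x) = -214 + b*x
(n(116, 158) - 22644)*(13950 + 757) = ((-214 + 116*158) - 22644)*(13950 + 757) = ((-214 + 18328) - 22644)*14707 = (18114 - 22644)*14707 = -4530*14707 = -66622710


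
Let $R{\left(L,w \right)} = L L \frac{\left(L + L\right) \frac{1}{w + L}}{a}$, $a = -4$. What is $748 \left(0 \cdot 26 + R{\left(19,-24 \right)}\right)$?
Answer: $\frac{2565266}{5} \approx 5.1305 \cdot 10^{5}$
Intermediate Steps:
$R{\left(L,w \right)} = - \frac{L^{3}}{2 \left(L + w\right)}$ ($R{\left(L,w \right)} = L L \frac{\left(L + L\right) \frac{1}{w + L}}{-4} = L^{2} \frac{2 L}{L + w} \left(- \frac{1}{4}\right) = L^{2} \left(- \frac{L}{2 \left(L + w\right)}\right) = - \frac{L^{3}}{2 \left(L + w\right)}$)
$748 \left(0 \cdot 26 + R{\left(19,-24 \right)}\right) = 748 \left(0 \cdot 26 - \frac{19^{3}}{2 \cdot 19 + 2 \left(-24\right)}\right) = 748 \left(0 - \frac{6859}{38 - 48}\right) = 748 \left(0 - \frac{6859}{-10}\right) = 748 \left(0 - 6859 \left(- \frac{1}{10}\right)\right) = 748 \left(0 + \frac{6859}{10}\right) = 748 \cdot \frac{6859}{10} = \frac{2565266}{5}$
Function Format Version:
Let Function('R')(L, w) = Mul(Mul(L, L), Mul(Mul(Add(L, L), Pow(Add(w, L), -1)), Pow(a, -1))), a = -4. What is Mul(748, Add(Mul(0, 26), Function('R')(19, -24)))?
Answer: Rational(2565266, 5) ≈ 5.1305e+5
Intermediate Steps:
Function('R')(L, w) = Mul(Rational(-1, 2), Pow(L, 3), Pow(Add(L, w), -1)) (Function('R')(L, w) = Mul(Mul(L, L), Mul(Mul(Add(L, L), Pow(Add(w, L), -1)), Pow(-4, -1))) = Mul(Pow(L, 2), Mul(Mul(Mul(2, L), Pow(Add(L, w), -1)), Rational(-1, 4))) = Mul(Pow(L, 2), Mul(Mul(2, L, Pow(Add(L, w), -1)), Rational(-1, 4))) = Mul(Pow(L, 2), Mul(Rational(-1, 2), L, Pow(Add(L, w), -1))) = Mul(Rational(-1, 2), Pow(L, 3), Pow(Add(L, w), -1)))
Mul(748, Add(Mul(0, 26), Function('R')(19, -24))) = Mul(748, Add(Mul(0, 26), Mul(-1, Pow(19, 3), Pow(Add(Mul(2, 19), Mul(2, -24)), -1)))) = Mul(748, Add(0, Mul(-1, 6859, Pow(Add(38, -48), -1)))) = Mul(748, Add(0, Mul(-1, 6859, Pow(-10, -1)))) = Mul(748, Add(0, Mul(-1, 6859, Rational(-1, 10)))) = Mul(748, Add(0, Rational(6859, 10))) = Mul(748, Rational(6859, 10)) = Rational(2565266, 5)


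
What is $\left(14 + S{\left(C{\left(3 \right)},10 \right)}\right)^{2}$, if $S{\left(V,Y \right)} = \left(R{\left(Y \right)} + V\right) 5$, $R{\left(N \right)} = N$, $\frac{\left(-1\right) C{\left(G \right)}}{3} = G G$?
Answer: $5041$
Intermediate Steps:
$C{\left(G \right)} = - 3 G^{2}$ ($C{\left(G \right)} = - 3 G G = - 3 G^{2}$)
$S{\left(V,Y \right)} = 5 V + 5 Y$ ($S{\left(V,Y \right)} = \left(Y + V\right) 5 = \left(V + Y\right) 5 = 5 V + 5 Y$)
$\left(14 + S{\left(C{\left(3 \right)},10 \right)}\right)^{2} = \left(14 + \left(5 \left(- 3 \cdot 3^{2}\right) + 5 \cdot 10\right)\right)^{2} = \left(14 + \left(5 \left(\left(-3\right) 9\right) + 50\right)\right)^{2} = \left(14 + \left(5 \left(-27\right) + 50\right)\right)^{2} = \left(14 + \left(-135 + 50\right)\right)^{2} = \left(14 - 85\right)^{2} = \left(-71\right)^{2} = 5041$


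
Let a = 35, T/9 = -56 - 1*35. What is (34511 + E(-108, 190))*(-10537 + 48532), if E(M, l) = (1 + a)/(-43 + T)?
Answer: 565146102885/431 ≈ 1.3112e+9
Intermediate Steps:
T = -819 (T = 9*(-56 - 1*35) = 9*(-56 - 35) = 9*(-91) = -819)
E(M, l) = -18/431 (E(M, l) = (1 + 35)/(-43 - 819) = 36/(-862) = 36*(-1/862) = -18/431)
(34511 + E(-108, 190))*(-10537 + 48532) = (34511 - 18/431)*(-10537 + 48532) = (14874223/431)*37995 = 565146102885/431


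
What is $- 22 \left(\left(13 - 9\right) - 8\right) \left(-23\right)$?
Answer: $-2024$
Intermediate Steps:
$- 22 \left(\left(13 - 9\right) - 8\right) \left(-23\right) = - 22 \left(4 - 8\right) \left(-23\right) = \left(-22\right) \left(-4\right) \left(-23\right) = 88 \left(-23\right) = -2024$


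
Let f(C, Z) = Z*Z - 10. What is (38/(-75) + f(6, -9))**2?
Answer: 27952369/5625 ≈ 4969.3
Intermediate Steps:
f(C, Z) = -10 + Z**2 (f(C, Z) = Z**2 - 10 = -10 + Z**2)
(38/(-75) + f(6, -9))**2 = (38/(-75) + (-10 + (-9)**2))**2 = (38*(-1/75) + (-10 + 81))**2 = (-38/75 + 71)**2 = (5287/75)**2 = 27952369/5625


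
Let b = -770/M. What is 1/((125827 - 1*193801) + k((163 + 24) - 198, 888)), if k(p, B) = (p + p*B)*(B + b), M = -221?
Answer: -221/1941661276 ≈ -1.1382e-7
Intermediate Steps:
b = 770/221 (b = -770/(-221) = -770*(-1/221) = 770/221 ≈ 3.4842)
k(p, B) = (770/221 + B)*(p + B*p) (k(p, B) = (p + p*B)*(B + 770/221) = (p + B*p)*(770/221 + B) = (770/221 + B)*(p + B*p))
1/((125827 - 1*193801) + k((163 + 24) - 198, 888)) = 1/((125827 - 1*193801) + ((163 + 24) - 198)*(770 + 221*888² + 991*888)/221) = 1/((125827 - 193801) + (187 - 198)*(770 + 221*788544 + 880008)/221) = 1/(-67974 + (1/221)*(-11)*(770 + 174268224 + 880008)) = 1/(-67974 + (1/221)*(-11)*175149002) = 1/(-67974 - 1926639022/221) = 1/(-1941661276/221) = -221/1941661276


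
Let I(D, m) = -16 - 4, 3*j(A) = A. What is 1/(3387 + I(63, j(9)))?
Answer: 1/3367 ≈ 0.00029700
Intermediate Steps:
j(A) = A/3
I(D, m) = -20
1/(3387 + I(63, j(9))) = 1/(3387 - 20) = 1/3367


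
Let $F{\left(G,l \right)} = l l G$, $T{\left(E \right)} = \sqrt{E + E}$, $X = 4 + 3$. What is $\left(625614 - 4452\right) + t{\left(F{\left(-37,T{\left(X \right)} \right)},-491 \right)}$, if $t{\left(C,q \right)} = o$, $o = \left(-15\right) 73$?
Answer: $620067$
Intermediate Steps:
$X = 7$
$T{\left(E \right)} = \sqrt{2} \sqrt{E}$ ($T{\left(E \right)} = \sqrt{2 E} = \sqrt{2} \sqrt{E}$)
$o = -1095$
$F{\left(G,l \right)} = G l^{2}$ ($F{\left(G,l \right)} = l^{2} G = G l^{2}$)
$t{\left(C,q \right)} = -1095$
$\left(625614 - 4452\right) + t{\left(F{\left(-37,T{\left(X \right)} \right)},-491 \right)} = \left(625614 - 4452\right) - 1095 = 621162 - 1095 = 620067$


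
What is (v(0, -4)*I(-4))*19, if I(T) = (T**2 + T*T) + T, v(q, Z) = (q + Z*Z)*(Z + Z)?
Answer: -68096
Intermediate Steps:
v(q, Z) = 2*Z*(q + Z**2) (v(q, Z) = (q + Z**2)*(2*Z) = 2*Z*(q + Z**2))
I(T) = T + 2*T**2 (I(T) = (T**2 + T**2) + T = 2*T**2 + T = T + 2*T**2)
(v(0, -4)*I(-4))*19 = ((2*(-4)*(0 + (-4)**2))*(-4*(1 + 2*(-4))))*19 = ((2*(-4)*(0 + 16))*(-4*(1 - 8)))*19 = ((2*(-4)*16)*(-4*(-7)))*19 = -128*28*19 = -3584*19 = -68096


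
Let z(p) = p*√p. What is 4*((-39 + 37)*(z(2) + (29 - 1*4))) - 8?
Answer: -208 - 16*√2 ≈ -230.63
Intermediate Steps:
z(p) = p^(3/2)
4*((-39 + 37)*(z(2) + (29 - 1*4))) - 8 = 4*((-39 + 37)*(2^(3/2) + (29 - 1*4))) - 8 = 4*(-2*(2*√2 + (29 - 4))) - 8 = 4*(-2*(2*√2 + 25)) - 8 = 4*(-2*(25 + 2*√2)) - 8 = 4*(-50 - 4*√2) - 8 = (-200 - 16*√2) - 8 = -208 - 16*√2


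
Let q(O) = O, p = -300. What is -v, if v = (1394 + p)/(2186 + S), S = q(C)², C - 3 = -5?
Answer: -547/1095 ≈ -0.49954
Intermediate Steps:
C = -2 (C = 3 - 5 = -2)
S = 4 (S = (-2)² = 4)
v = 547/1095 (v = (1394 - 300)/(2186 + 4) = 1094/2190 = 1094*(1/2190) = 547/1095 ≈ 0.49954)
-v = -1*547/1095 = -547/1095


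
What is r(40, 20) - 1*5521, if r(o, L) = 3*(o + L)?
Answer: -5341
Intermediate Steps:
r(o, L) = 3*L + 3*o (r(o, L) = 3*(L + o) = 3*L + 3*o)
r(40, 20) - 1*5521 = (3*20 + 3*40) - 1*5521 = (60 + 120) - 5521 = 180 - 5521 = -5341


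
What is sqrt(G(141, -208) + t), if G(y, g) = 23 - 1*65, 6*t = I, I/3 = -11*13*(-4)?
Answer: 2*sqrt(61) ≈ 15.620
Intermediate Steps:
I = 1716 (I = 3*(-11*13*(-4)) = 3*(-143*(-4)) = 3*572 = 1716)
t = 286 (t = (1/6)*1716 = 286)
G(y, g) = -42 (G(y, g) = 23 - 65 = -42)
sqrt(G(141, -208) + t) = sqrt(-42 + 286) = sqrt(244) = 2*sqrt(61)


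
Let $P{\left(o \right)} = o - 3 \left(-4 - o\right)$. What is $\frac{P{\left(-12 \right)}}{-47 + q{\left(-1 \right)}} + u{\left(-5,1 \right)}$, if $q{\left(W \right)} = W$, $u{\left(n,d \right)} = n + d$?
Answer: $- \frac{13}{4} \approx -3.25$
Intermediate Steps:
$u{\left(n,d \right)} = d + n$
$P{\left(o \right)} = 12 + 4 o$ ($P{\left(o \right)} = o + \left(12 + 3 o\right) = 12 + 4 o$)
$\frac{P{\left(-12 \right)}}{-47 + q{\left(-1 \right)}} + u{\left(-5,1 \right)} = \frac{12 + 4 \left(-12\right)}{-47 - 1} + \left(1 - 5\right) = \frac{12 - 48}{-48} - 4 = \left(-36\right) \left(- \frac{1}{48}\right) - 4 = \frac{3}{4} - 4 = - \frac{13}{4}$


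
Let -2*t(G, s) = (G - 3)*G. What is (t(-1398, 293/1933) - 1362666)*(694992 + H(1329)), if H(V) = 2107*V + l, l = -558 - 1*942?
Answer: -8182111410675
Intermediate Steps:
l = -1500 (l = -558 - 942 = -1500)
H(V) = -1500 + 2107*V (H(V) = 2107*V - 1500 = -1500 + 2107*V)
t(G, s) = -G*(-3 + G)/2 (t(G, s) = -(G - 3)*G/2 = -(-3 + G)*G/2 = -G*(-3 + G)/2)
(t(-1398, 293/1933) - 1362666)*(694992 + H(1329)) = ((1/2)*(-1398)*(3 - 1*(-1398)) - 1362666)*(694992 + (-1500 + 2107*1329)) = ((1/2)*(-1398)*(3 + 1398) - 1362666)*(694992 + (-1500 + 2800203)) = ((1/2)*(-1398)*1401 - 1362666)*(694992 + 2798703) = (-979299 - 1362666)*3493695 = -2341965*3493695 = -8182111410675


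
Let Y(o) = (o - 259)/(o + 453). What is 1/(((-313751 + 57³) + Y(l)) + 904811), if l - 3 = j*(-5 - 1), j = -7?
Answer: 249/193286890 ≈ 1.2882e-6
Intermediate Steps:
l = 45 (l = 3 - 7*(-5 - 1) = 3 - 7*(-6) = 3 + 42 = 45)
Y(o) = (-259 + o)/(453 + o)
1/(((-313751 + 57³) + Y(l)) + 904811) = 1/(((-313751 + 57³) + (-259 + 45)/(453 + 45)) + 904811) = 1/(((-313751 + 185193) - 214/498) + 904811) = 1/((-128558 + (1/498)*(-214)) + 904811) = 1/((-128558 - 107/249) + 904811) = 1/(-32011049/249 + 904811) = 1/(193286890/249) = 249/193286890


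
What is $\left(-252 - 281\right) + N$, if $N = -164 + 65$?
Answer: $-632$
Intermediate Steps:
$N = -99$
$\left(-252 - 281\right) + N = \left(-252 - 281\right) - 99 = -533 - 99 = -632$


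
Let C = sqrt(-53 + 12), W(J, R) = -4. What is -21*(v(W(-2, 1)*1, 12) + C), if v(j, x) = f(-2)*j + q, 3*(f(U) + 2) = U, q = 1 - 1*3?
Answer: -182 - 21*I*sqrt(41) ≈ -182.0 - 134.47*I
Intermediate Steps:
q = -2 (q = 1 - 3 = -2)
f(U) = -2 + U/3
C = I*sqrt(41) (C = sqrt(-41) = I*sqrt(41) ≈ 6.4031*I)
v(j, x) = -2 - 8*j/3 (v(j, x) = (-2 + (1/3)*(-2))*j - 2 = (-2 - 2/3)*j - 2 = -8*j/3 - 2 = -2 - 8*j/3)
-21*(v(W(-2, 1)*1, 12) + C) = -21*((-2 - (-32)/3) + I*sqrt(41)) = -21*((-2 - 8/3*(-4)) + I*sqrt(41)) = -21*((-2 + 32/3) + I*sqrt(41)) = -21*(26/3 + I*sqrt(41)) = -182 - 21*I*sqrt(41)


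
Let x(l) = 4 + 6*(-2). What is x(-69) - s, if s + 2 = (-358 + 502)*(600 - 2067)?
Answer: 211242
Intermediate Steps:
x(l) = -8 (x(l) = 4 - 12 = -8)
s = -211250 (s = -2 + (-358 + 502)*(600 - 2067) = -2 + 144*(-1467) = -2 - 211248 = -211250)
x(-69) - s = -8 - 1*(-211250) = -8 + 211250 = 211242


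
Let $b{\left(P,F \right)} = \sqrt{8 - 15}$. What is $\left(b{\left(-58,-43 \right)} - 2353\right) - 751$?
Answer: $-3104 + i \sqrt{7} \approx -3104.0 + 2.6458 i$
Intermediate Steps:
$b{\left(P,F \right)} = i \sqrt{7}$ ($b{\left(P,F \right)} = \sqrt{-7} = i \sqrt{7}$)
$\left(b{\left(-58,-43 \right)} - 2353\right) - 751 = \left(i \sqrt{7} - 2353\right) - 751 = \left(-2353 + i \sqrt{7}\right) - 751 = -3104 + i \sqrt{7}$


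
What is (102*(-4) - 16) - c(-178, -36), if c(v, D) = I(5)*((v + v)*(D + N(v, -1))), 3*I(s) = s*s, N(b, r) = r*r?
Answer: -312772/3 ≈ -1.0426e+5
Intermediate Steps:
N(b, r) = r²
I(s) = s²/3 (I(s) = (s*s)/3 = s²/3)
c(v, D) = 50*v*(1 + D)/3 (c(v, D) = ((⅓)*5²)*((v + v)*(D + (-1)²)) = ((⅓)*25)*((2*v)*(D + 1)) = 25*((2*v)*(1 + D))/3 = 25*(2*v*(1 + D))/3 = 50*v*(1 + D)/3)
(102*(-4) - 16) - c(-178, -36) = (102*(-4) - 16) - 50*(-178)*(1 - 36)/3 = (-408 - 16) - 50*(-178)*(-35)/3 = -424 - 1*311500/3 = -424 - 311500/3 = -312772/3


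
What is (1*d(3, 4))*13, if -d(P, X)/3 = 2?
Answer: -78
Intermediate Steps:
d(P, X) = -6 (d(P, X) = -3*2 = -6)
(1*d(3, 4))*13 = (1*(-6))*13 = -6*13 = -78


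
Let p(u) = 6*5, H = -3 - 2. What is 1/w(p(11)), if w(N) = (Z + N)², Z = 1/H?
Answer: 25/22201 ≈ 0.0011261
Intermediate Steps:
H = -5
Z = -⅕ (Z = 1/(-5) = -⅕ ≈ -0.20000)
p(u) = 30
w(N) = (-⅕ + N)²
1/w(p(11)) = 1/((-1 + 5*30)²/25) = 1/((-1 + 150)²/25) = 1/((1/25)*149²) = 1/((1/25)*22201) = 1/(22201/25) = 25/22201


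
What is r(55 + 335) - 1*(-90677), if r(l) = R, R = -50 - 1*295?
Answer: 90332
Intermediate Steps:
R = -345 (R = -50 - 295 = -345)
r(l) = -345
r(55 + 335) - 1*(-90677) = -345 - 1*(-90677) = -345 + 90677 = 90332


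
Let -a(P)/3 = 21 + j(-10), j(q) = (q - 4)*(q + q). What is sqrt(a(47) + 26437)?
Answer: sqrt(25534) ≈ 159.79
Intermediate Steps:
j(q) = 2*q*(-4 + q) (j(q) = (-4 + q)*(2*q) = 2*q*(-4 + q))
a(P) = -903 (a(P) = -3*(21 + 2*(-10)*(-4 - 10)) = -3*(21 + 2*(-10)*(-14)) = -3*(21 + 280) = -3*301 = -903)
sqrt(a(47) + 26437) = sqrt(-903 + 26437) = sqrt(25534)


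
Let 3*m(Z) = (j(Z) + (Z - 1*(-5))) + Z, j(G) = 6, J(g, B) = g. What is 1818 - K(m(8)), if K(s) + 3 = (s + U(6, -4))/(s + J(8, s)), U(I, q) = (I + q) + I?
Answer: 1820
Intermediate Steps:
m(Z) = 11/3 + 2*Z/3 (m(Z) = ((6 + (Z - 1*(-5))) + Z)/3 = ((6 + (Z + 5)) + Z)/3 = ((6 + (5 + Z)) + Z)/3 = ((11 + Z) + Z)/3 = (11 + 2*Z)/3 = 11/3 + 2*Z/3)
U(I, q) = q + 2*I
K(s) = -2 (K(s) = -3 + (s + (-4 + 2*6))/(s + 8) = -3 + (s + (-4 + 12))/(8 + s) = -3 + (s + 8)/(8 + s) = -3 + (8 + s)/(8 + s) = -3 + 1 = -2)
1818 - K(m(8)) = 1818 - 1*(-2) = 1818 + 2 = 1820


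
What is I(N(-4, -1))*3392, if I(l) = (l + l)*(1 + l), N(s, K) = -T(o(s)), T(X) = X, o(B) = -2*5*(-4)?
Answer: 10583040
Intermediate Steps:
o(B) = 40 (o(B) = -10*(-4) = 40)
N(s, K) = -40 (N(s, K) = -1*40 = -40)
I(l) = 2*l*(1 + l) (I(l) = (2*l)*(1 + l) = 2*l*(1 + l))
I(N(-4, -1))*3392 = (2*(-40)*(1 - 40))*3392 = (2*(-40)*(-39))*3392 = 3120*3392 = 10583040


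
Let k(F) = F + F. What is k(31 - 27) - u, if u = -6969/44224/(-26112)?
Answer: 3079403245/384925696 ≈ 8.0000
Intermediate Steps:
k(F) = 2*F
u = 2323/384925696 (u = -6969*1/44224*(-1/26112) = -6969/44224*(-1/26112) = 2323/384925696 ≈ 6.0349e-6)
k(31 - 27) - u = 2*(31 - 27) - 1*2323/384925696 = 2*4 - 2323/384925696 = 8 - 2323/384925696 = 3079403245/384925696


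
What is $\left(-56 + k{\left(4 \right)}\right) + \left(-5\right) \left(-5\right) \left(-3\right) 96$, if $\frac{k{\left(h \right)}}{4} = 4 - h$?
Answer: $-7256$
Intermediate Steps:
$k{\left(h \right)} = 16 - 4 h$ ($k{\left(h \right)} = 4 \left(4 - h\right) = 16 - 4 h$)
$\left(-56 + k{\left(4 \right)}\right) + \left(-5\right) \left(-5\right) \left(-3\right) 96 = \left(-56 + \left(16 - 16\right)\right) + \left(-5\right) \left(-5\right) \left(-3\right) 96 = \left(-56 + \left(16 - 16\right)\right) + 25 \left(-3\right) 96 = \left(-56 + 0\right) - 7200 = -56 - 7200 = -7256$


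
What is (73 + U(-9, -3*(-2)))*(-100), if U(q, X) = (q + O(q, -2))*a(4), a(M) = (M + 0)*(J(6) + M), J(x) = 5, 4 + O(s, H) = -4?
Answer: 53900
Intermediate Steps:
O(s, H) = -8 (O(s, H) = -4 - 4 = -8)
a(M) = M*(5 + M) (a(M) = (M + 0)*(5 + M) = M*(5 + M))
U(q, X) = -288 + 36*q (U(q, X) = (q - 8)*(4*(5 + 4)) = (-8 + q)*(4*9) = (-8 + q)*36 = -288 + 36*q)
(73 + U(-9, -3*(-2)))*(-100) = (73 + (-288 + 36*(-9)))*(-100) = (73 + (-288 - 324))*(-100) = (73 - 612)*(-100) = -539*(-100) = 53900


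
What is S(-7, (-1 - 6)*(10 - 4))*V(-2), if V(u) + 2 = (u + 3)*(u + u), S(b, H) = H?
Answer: 252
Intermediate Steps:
V(u) = -2 + 2*u*(3 + u) (V(u) = -2 + (u + 3)*(u + u) = -2 + (3 + u)*(2*u) = -2 + 2*u*(3 + u))
S(-7, (-1 - 6)*(10 - 4))*V(-2) = ((-1 - 6)*(10 - 4))*(-2 + 2*(-2)**2 + 6*(-2)) = (-7*6)*(-2 + 2*4 - 12) = -42*(-2 + 8 - 12) = -42*(-6) = 252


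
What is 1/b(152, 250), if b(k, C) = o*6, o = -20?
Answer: -1/120 ≈ -0.0083333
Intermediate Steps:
b(k, C) = -120 (b(k, C) = -20*6 = -120)
1/b(152, 250) = 1/(-120) = -1/120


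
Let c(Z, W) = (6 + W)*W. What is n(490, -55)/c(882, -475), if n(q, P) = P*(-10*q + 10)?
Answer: 10758/8911 ≈ 1.2073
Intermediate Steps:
c(Z, W) = W*(6 + W)
n(q, P) = P*(10 - 10*q)
n(490, -55)/c(882, -475) = (10*(-55)*(1 - 1*490))/((-475*(6 - 475))) = (10*(-55)*(1 - 490))/((-475*(-469))) = (10*(-55)*(-489))/222775 = 268950*(1/222775) = 10758/8911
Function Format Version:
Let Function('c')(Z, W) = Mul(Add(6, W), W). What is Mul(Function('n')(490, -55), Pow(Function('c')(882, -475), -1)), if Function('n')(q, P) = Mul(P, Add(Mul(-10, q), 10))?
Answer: Rational(10758, 8911) ≈ 1.2073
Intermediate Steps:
Function('c')(Z, W) = Mul(W, Add(6, W))
Function('n')(q, P) = Mul(P, Add(10, Mul(-10, q)))
Mul(Function('n')(490, -55), Pow(Function('c')(882, -475), -1)) = Mul(Mul(10, -55, Add(1, Mul(-1, 490))), Pow(Mul(-475, Add(6, -475)), -1)) = Mul(Mul(10, -55, Add(1, -490)), Pow(Mul(-475, -469), -1)) = Mul(Mul(10, -55, -489), Pow(222775, -1)) = Mul(268950, Rational(1, 222775)) = Rational(10758, 8911)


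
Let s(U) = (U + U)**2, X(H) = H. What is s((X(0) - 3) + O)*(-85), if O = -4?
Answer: -16660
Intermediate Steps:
s(U) = 4*U**2 (s(U) = (2*U)**2 = 4*U**2)
s((X(0) - 3) + O)*(-85) = (4*((0 - 3) - 4)**2)*(-85) = (4*(-3 - 4)**2)*(-85) = (4*(-7)**2)*(-85) = (4*49)*(-85) = 196*(-85) = -16660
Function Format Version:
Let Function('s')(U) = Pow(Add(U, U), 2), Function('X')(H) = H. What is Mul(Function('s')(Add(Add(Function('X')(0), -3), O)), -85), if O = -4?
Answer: -16660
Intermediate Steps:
Function('s')(U) = Mul(4, Pow(U, 2)) (Function('s')(U) = Pow(Mul(2, U), 2) = Mul(4, Pow(U, 2)))
Mul(Function('s')(Add(Add(Function('X')(0), -3), O)), -85) = Mul(Mul(4, Pow(Add(Add(0, -3), -4), 2)), -85) = Mul(Mul(4, Pow(Add(-3, -4), 2)), -85) = Mul(Mul(4, Pow(-7, 2)), -85) = Mul(Mul(4, 49), -85) = Mul(196, -85) = -16660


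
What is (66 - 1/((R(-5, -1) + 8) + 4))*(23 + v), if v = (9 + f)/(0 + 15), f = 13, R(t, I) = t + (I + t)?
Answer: 4771/3 ≈ 1590.3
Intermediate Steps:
R(t, I) = I + 2*t
v = 22/15 (v = (9 + 13)/(0 + 15) = 22/15 ≈ 1.4667)
(66 - 1/((R(-5, -1) + 8) + 4))*(23 + v) = (66 - 1/(((-1 + 2*(-5)) + 8) + 4))*(23 + 22/15) = (66 - 1/(((-1 - 10) + 8) + 4))*(367/15) = (66 - 1/((-11 + 8) + 4))*(367/15) = (66 - 1/(-3 + 4))*(367/15) = (66 - 1/1)*(367/15) = (66 - 1*1)*(367/15) = (66 - 1)*(367/15) = 65*(367/15) = 4771/3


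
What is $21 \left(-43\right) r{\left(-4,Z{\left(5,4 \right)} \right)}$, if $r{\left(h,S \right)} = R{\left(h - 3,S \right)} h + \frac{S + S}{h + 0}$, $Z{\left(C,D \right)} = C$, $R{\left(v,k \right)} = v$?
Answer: $- \frac{46053}{2} \approx -23027.0$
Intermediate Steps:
$r{\left(h,S \right)} = h \left(-3 + h\right) + \frac{2 S}{h}$ ($r{\left(h,S \right)} = \left(h - 3\right) h + \frac{S + S}{h + 0} = \left(-3 + h\right) h + \frac{2 S}{h} = h \left(-3 + h\right) + \frac{2 S}{h}$)
$21 \left(-43\right) r{\left(-4,Z{\left(5,4 \right)} \right)} = 21 \left(-43\right) \frac{2 \cdot 5 + \left(-4\right)^{2} \left(-3 - 4\right)}{-4} = - 903 \left(- \frac{10 + 16 \left(-7\right)}{4}\right) = - 903 \left(- \frac{10 - 112}{4}\right) = - 903 \left(\left(- \frac{1}{4}\right) \left(-102\right)\right) = \left(-903\right) \frac{51}{2} = - \frac{46053}{2}$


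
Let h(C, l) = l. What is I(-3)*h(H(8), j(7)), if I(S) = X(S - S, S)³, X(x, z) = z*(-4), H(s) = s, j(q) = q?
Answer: 12096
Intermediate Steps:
X(x, z) = -4*z
I(S) = -64*S³ (I(S) = (-4*S)³ = -64*S³)
I(-3)*h(H(8), j(7)) = -64*(-3)³*7 = -64*(-27)*7 = 1728*7 = 12096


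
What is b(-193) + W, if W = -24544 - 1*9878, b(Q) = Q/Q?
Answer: -34421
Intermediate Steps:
b(Q) = 1
W = -34422 (W = -24544 - 9878 = -34422)
b(-193) + W = 1 - 34422 = -34421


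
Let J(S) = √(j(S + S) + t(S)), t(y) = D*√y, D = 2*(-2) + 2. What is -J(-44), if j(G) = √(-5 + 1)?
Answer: -√2*√(I*(1 - 2*√11)) ≈ -2.3734 + 2.3734*I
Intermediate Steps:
D = -2 (D = -4 + 2 = -2)
t(y) = -2*√y
j(G) = 2*I (j(G) = √(-4) = 2*I)
J(S) = √(-2*√S + 2*I) (J(S) = √(2*I - 2*√S) = √(-2*√S + 2*I))
-J(-44) = -√(-4*I*√11 + 2*I) = -√(2*I - 4*I*√11)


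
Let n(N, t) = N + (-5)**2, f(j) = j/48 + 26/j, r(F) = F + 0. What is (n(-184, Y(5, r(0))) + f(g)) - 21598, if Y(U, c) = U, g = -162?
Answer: -14100827/648 ≈ -21761.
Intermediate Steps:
r(F) = F
f(j) = 26/j + j/48 (f(j) = j*(1/48) + 26/j = j/48 + 26/j = 26/j + j/48)
n(N, t) = 25 + N (n(N, t) = N + 25 = 25 + N)
(n(-184, Y(5, r(0))) + f(g)) - 21598 = ((25 - 184) + (26/(-162) + (1/48)*(-162))) - 21598 = (-159 + (26*(-1/162) - 27/8)) - 21598 = (-159 + (-13/81 - 27/8)) - 21598 = (-159 - 2291/648) - 21598 = -105323/648 - 21598 = -14100827/648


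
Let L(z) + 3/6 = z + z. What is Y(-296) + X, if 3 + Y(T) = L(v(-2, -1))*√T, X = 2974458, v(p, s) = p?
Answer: 2974455 - 9*I*√74 ≈ 2.9745e+6 - 77.421*I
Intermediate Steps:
L(z) = -½ + 2*z (L(z) = -½ + (z + z) = -½ + 2*z)
Y(T) = -3 - 9*√T/2 (Y(T) = -3 + (-½ + 2*(-2))*√T = -3 + (-½ - 4)*√T = -3 - 9*√T/2)
Y(-296) + X = (-3 - 9*I*√74) + 2974458 = 2974455 - 9*I*√74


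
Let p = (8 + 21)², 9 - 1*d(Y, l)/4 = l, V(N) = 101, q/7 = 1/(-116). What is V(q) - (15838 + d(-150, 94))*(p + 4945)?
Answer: -89671327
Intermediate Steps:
q = -7/116 (q = 7/(-116) = 7*(-1/116) = -7/116 ≈ -0.060345)
d(Y, l) = 36 - 4*l
p = 841 (p = 29² = 841)
V(q) - (15838 + d(-150, 94))*(p + 4945) = 101 - (15838 + (36 - 4*94))*(841 + 4945) = 101 - (15838 + (36 - 376))*5786 = 101 - (15838 - 340)*5786 = 101 - 15498*5786 = 101 - 1*89671428 = 101 - 89671428 = -89671327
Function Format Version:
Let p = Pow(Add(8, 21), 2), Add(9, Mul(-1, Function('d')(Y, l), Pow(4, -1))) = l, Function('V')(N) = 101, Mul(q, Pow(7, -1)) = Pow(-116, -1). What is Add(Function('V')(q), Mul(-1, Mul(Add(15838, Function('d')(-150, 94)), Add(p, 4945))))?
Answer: -89671327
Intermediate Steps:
q = Rational(-7, 116) (q = Mul(7, Pow(-116, -1)) = Mul(7, Rational(-1, 116)) = Rational(-7, 116) ≈ -0.060345)
Function('d')(Y, l) = Add(36, Mul(-4, l))
p = 841 (p = Pow(29, 2) = 841)
Add(Function('V')(q), Mul(-1, Mul(Add(15838, Function('d')(-150, 94)), Add(p, 4945)))) = Add(101, Mul(-1, Mul(Add(15838, Add(36, Mul(-4, 94))), Add(841, 4945)))) = Add(101, Mul(-1, Mul(Add(15838, Add(36, -376)), 5786))) = Add(101, Mul(-1, Mul(Add(15838, -340), 5786))) = Add(101, Mul(-1, Mul(15498, 5786))) = Add(101, Mul(-1, 89671428)) = Add(101, -89671428) = -89671327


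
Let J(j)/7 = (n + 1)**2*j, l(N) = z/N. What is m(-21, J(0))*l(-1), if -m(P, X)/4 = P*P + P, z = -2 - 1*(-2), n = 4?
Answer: 0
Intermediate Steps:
z = 0 (z = -2 + 2 = 0)
l(N) = 0 (l(N) = 0/N = 0)
J(j) = 175*j (J(j) = 7*((4 + 1)**2*j) = 7*(5**2*j) = 7*(25*j) = 175*j)
m(P, X) = -4*P - 4*P**2 (m(P, X) = -4*(P*P + P) = -4*(P**2 + P) = -4*(P + P**2) = -4*P - 4*P**2)
m(-21, J(0))*l(-1) = -4*(-21)*(1 - 21)*0 = -4*(-21)*(-20)*0 = -1680*0 = 0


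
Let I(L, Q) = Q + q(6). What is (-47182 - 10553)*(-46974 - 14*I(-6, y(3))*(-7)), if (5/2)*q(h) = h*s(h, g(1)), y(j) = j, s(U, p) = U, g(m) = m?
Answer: 2613594168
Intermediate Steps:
q(h) = 2*h²/5 (q(h) = 2*(h*h)/5 = 2*h²/5)
I(L, Q) = 72/5 + Q (I(L, Q) = Q + (⅖)*6² = Q + (⅖)*36 = Q + 72/5 = 72/5 + Q)
(-47182 - 10553)*(-46974 - 14*I(-6, y(3))*(-7)) = (-47182 - 10553)*(-46974 - 14*(72/5 + 3)*(-7)) = -57735*(-46974 - 14*87/5*(-7)) = -57735*(-46974 - 1218/5*(-7)) = -57735*(-46974 + 8526/5) = -57735*(-226344/5) = 2613594168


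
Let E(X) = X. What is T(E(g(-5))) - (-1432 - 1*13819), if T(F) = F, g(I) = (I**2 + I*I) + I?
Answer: 15296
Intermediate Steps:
g(I) = I + 2*I**2 (g(I) = (I**2 + I**2) + I = 2*I**2 + I = I + 2*I**2)
T(E(g(-5))) - (-1432 - 1*13819) = -5*(1 + 2*(-5)) - (-1432 - 1*13819) = -5*(1 - 10) - (-1432 - 13819) = -5*(-9) - 1*(-15251) = 45 + 15251 = 15296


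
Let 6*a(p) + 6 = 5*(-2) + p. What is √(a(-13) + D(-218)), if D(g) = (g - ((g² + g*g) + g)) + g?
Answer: 5*I*√137190/6 ≈ 308.66*I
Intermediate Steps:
D(g) = g - 2*g² (D(g) = (g - ((g² + g²) + g)) + g = (g - (2*g² + g)) + g = (g - (g + 2*g²)) + g = (g + (-g - 2*g²)) + g = -2*g² + g = g - 2*g²)
a(p) = -8/3 + p/6 (a(p) = -1 + (5*(-2) + p)/6 = -1 + (-10 + p)/6 = -1 + (-5/3 + p/6) = -8/3 + p/6)
√(a(-13) + D(-218)) = √((-8/3 + (⅙)*(-13)) - 218*(1 - 2*(-218))) = √((-8/3 - 13/6) - 218*(1 + 436)) = √(-29/6 - 218*437) = √(-29/6 - 95266) = √(-571625/6) = 5*I*√137190/6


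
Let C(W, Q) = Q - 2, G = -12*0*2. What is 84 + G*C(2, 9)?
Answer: 84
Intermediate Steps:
G = 0 (G = -4*0*2 = 0*2 = 0)
C(W, Q) = -2 + Q
84 + G*C(2, 9) = 84 + 0*(-2 + 9) = 84 + 0*7 = 84 + 0 = 84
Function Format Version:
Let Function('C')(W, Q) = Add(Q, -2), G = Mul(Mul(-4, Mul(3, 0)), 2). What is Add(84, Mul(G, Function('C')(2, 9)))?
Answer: 84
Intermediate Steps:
G = 0 (G = Mul(Mul(-4, 0), 2) = Mul(0, 2) = 0)
Function('C')(W, Q) = Add(-2, Q)
Add(84, Mul(G, Function('C')(2, 9))) = Add(84, Mul(0, Add(-2, 9))) = Add(84, Mul(0, 7)) = Add(84, 0) = 84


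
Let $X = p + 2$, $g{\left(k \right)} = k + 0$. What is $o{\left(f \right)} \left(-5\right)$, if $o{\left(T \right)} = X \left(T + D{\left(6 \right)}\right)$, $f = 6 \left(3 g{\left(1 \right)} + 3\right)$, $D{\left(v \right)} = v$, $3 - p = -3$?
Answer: $-1680$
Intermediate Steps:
$p = 6$ ($p = 3 - -3 = 3 + 3 = 6$)
$g{\left(k \right)} = k$
$X = 8$ ($X = 6 + 2 = 8$)
$f = 36$ ($f = 6 \left(3 \cdot 1 + 3\right) = 6 \left(3 + 3\right) = 6 \cdot 6 = 36$)
$o{\left(T \right)} = 48 + 8 T$ ($o{\left(T \right)} = 8 \left(T + 6\right) = 8 \left(6 + T\right) = 48 + 8 T$)
$o{\left(f \right)} \left(-5\right) = \left(48 + 8 \cdot 36\right) \left(-5\right) = \left(48 + 288\right) \left(-5\right) = 336 \left(-5\right) = -1680$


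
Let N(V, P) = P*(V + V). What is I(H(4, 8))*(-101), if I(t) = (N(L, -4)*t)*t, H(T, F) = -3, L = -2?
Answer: -14544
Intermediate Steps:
N(V, P) = 2*P*V (N(V, P) = P*(2*V) = 2*P*V)
I(t) = 16*t**2 (I(t) = ((2*(-4)*(-2))*t)*t = (16*t)*t = 16*t**2)
I(H(4, 8))*(-101) = (16*(-3)**2)*(-101) = (16*9)*(-101) = 144*(-101) = -14544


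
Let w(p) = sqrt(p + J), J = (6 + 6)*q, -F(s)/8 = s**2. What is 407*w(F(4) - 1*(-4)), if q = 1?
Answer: 1628*I*sqrt(7) ≈ 4307.3*I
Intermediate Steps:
F(s) = -8*s**2
J = 12 (J = (6 + 6)*1 = 12*1 = 12)
w(p) = sqrt(12 + p) (w(p) = sqrt(p + 12) = sqrt(12 + p))
407*w(F(4) - 1*(-4)) = 407*sqrt(12 + (-8*4**2 - 1*(-4))) = 407*sqrt(12 + (-8*16 + 4)) = 407*sqrt(12 + (-128 + 4)) = 407*sqrt(12 - 124) = 407*sqrt(-112) = 407*(4*I*sqrt(7)) = 1628*I*sqrt(7)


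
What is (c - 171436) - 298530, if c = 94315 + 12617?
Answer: -363034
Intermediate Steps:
c = 106932
(c - 171436) - 298530 = (106932 - 171436) - 298530 = -64504 - 298530 = -363034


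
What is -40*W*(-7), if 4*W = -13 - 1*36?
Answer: -3430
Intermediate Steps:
W = -49/4 (W = (-13 - 1*36)/4 = (-13 - 36)/4 = (¼)*(-49) = -49/4 ≈ -12.250)
-40*W*(-7) = -40*(-49/4)*(-7) = 490*(-7) = -3430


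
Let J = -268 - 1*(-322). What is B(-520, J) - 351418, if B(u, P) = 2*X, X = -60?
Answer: -351538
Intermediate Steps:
J = 54 (J = -268 + 322 = 54)
B(u, P) = -120 (B(u, P) = 2*(-60) = -120)
B(-520, J) - 351418 = -120 - 351418 = -351538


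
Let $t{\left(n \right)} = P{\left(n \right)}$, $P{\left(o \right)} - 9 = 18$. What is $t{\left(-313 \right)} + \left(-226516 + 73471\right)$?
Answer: $-153018$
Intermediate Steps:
$P{\left(o \right)} = 27$ ($P{\left(o \right)} = 9 + 18 = 27$)
$t{\left(n \right)} = 27$
$t{\left(-313 \right)} + \left(-226516 + 73471\right) = 27 + \left(-226516 + 73471\right) = 27 - 153045 = -153018$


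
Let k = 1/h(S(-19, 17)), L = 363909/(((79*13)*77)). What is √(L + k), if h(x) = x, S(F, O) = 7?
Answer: √175567546/6083 ≈ 2.1782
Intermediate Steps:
L = 3999/869 (L = 363909/((1027*77)) = 363909/79079 = 363909*(1/79079) = 3999/869 ≈ 4.6018)
k = ⅐ (k = 1/7 = ⅐ ≈ 0.14286)
√(L + k) = √(3999/869 + ⅐) = √(28862/6083) = √175567546/6083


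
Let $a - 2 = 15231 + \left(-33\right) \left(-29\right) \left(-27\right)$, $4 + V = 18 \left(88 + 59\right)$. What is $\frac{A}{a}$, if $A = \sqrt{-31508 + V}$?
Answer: $- \frac{i \sqrt{28866}}{10606} \approx - 0.016019 i$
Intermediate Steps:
$V = 2642$ ($V = -4 + 18 \left(88 + 59\right) = -4 + 18 \cdot 147 = -4 + 2646 = 2642$)
$a = -10606$ ($a = 2 + \left(15231 + \left(-33\right) \left(-29\right) \left(-27\right)\right) = 2 + \left(15231 + 957 \left(-27\right)\right) = 2 + \left(15231 - 25839\right) = 2 - 10608 = -10606$)
$A = i \sqrt{28866}$ ($A = \sqrt{-31508 + 2642} = \sqrt{-28866} = i \sqrt{28866} \approx 169.9 i$)
$\frac{A}{a} = \frac{i \sqrt{28866}}{-10606} = i \sqrt{28866} \left(- \frac{1}{10606}\right) = - \frac{i \sqrt{28866}}{10606}$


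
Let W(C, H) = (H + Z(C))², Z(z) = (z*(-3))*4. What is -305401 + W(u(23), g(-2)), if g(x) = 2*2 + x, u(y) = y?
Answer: -230325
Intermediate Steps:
g(x) = 4 + x
Z(z) = -12*z (Z(z) = -3*z*4 = -12*z)
W(C, H) = (H - 12*C)²
-305401 + W(u(23), g(-2)) = -305401 + (-(4 - 2) + 12*23)² = -305401 + (-1*2 + 276)² = -305401 + (-2 + 276)² = -305401 + 274² = -305401 + 75076 = -230325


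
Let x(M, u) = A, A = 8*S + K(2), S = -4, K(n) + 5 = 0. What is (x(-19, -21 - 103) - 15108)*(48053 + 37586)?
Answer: -1297002655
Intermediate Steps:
K(n) = -5 (K(n) = -5 + 0 = -5)
A = -37 (A = 8*(-4) - 5 = -32 - 5 = -37)
x(M, u) = -37
(x(-19, -21 - 103) - 15108)*(48053 + 37586) = (-37 - 15108)*(48053 + 37586) = -15145*85639 = -1297002655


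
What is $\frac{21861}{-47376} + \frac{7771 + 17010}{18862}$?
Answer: $\frac{6045099}{7092112} \approx 0.85237$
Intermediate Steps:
$\frac{21861}{-47376} + \frac{7771 + 17010}{18862} = 21861 \left(- \frac{1}{47376}\right) + 24781 \cdot \frac{1}{18862} = - \frac{347}{752} + \frac{24781}{18862} = \frac{6045099}{7092112}$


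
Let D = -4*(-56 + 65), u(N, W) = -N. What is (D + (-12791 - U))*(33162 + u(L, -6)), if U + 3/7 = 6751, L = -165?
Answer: -652461723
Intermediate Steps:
U = 47254/7 (U = -3/7 + 6751 = 47254/7 ≈ 6750.6)
D = -36 (D = -4*9 = -36)
(D + (-12791 - U))*(33162 + u(L, -6)) = (-36 + (-12791 - 1*47254/7))*(33162 - 1*(-165)) = (-36 + (-12791 - 47254/7))*(33162 + 165) = (-36 - 136791/7)*33327 = -137043/7*33327 = -652461723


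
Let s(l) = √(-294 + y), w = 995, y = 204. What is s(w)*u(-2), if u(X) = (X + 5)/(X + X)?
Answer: -9*I*√10/4 ≈ -7.1151*I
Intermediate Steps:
u(X) = (5 + X)/(2*X) (u(X) = (5 + X)/((2*X)) = (5 + X)*(1/(2*X)) = (5 + X)/(2*X))
s(l) = 3*I*√10 (s(l) = √(-294 + 204) = √(-90) = 3*I*√10)
s(w)*u(-2) = (3*I*√10)*((½)*(5 - 2)/(-2)) = (3*I*√10)*((½)*(-½)*3) = (3*I*√10)*(-¾) = -9*I*√10/4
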